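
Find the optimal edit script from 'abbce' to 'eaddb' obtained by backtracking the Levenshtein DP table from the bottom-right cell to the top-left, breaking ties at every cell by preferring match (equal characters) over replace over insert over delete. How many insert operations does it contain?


Edit distance = 5. Backtracking from cell (5, 5) with preference match > replace > insert > delete,
then listing the resulting alignment 'abbce' -> 'eaddb' left to right:
  Step 1: replace a->e
  Step 2: replace b->a
  Step 3: replace b->d
  Step 4: replace c->d
  Step 5: replace e->b
Total insertions: 0

0


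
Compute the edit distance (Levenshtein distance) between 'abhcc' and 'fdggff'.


Building DP table for s1='abhcc' (len 5) and s2='fdggff' (len 6):
       f  d  g  g  f  f
    0  1  2  3  4  5  6
  a 1  1  2  3  4  5  6
  b 2  2  2  3  4  5  6
  h 3  3  3  3  4  5  6
  c 4  4  4  4  4  5  6
  c 5  5  5  5  5  5  6
Edit distance = dp[5][6] = 6

6


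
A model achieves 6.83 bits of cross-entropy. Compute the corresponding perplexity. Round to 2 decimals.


Perplexity formula: PP = 2^H
H = 6.83
PP = 2^6.83
Decompose: 2^6.83 = 2^6 * 2^0.83
2^6 = 64, 2^0.83 ~ 1.7776854
PP ~ 64 * 1.7776854 = 113.7718656
Rounded to 2 decimals: 113.77

113.77


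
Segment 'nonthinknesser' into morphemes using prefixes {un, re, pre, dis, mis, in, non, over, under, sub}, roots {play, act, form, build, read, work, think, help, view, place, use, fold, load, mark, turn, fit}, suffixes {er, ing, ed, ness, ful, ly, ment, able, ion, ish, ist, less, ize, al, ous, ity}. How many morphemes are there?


Segmenting 'nonthinknesser' against the inventory:
  'non' -> prefix (morpheme 1)
  'think' -> root (morpheme 2)
  'ness' -> suffix (morpheme 3)
  'er' -> suffix (morpheme 4)
Total morphemes: 4

4


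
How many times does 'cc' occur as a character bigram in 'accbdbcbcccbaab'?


Scanning 'accbdbcbcccbaab' for bigram 'cc':
  Position 0: 'ac' -> no
  Position 1: 'cc' -> MATCH
  Position 2: 'cb' -> no
  Position 3: 'bd' -> no
  Position 4: 'db' -> no
  Position 5: 'bc' -> no
  Position 6: 'cb' -> no
  Position 7: 'bc' -> no
  Position 8: 'cc' -> MATCH
  Position 9: 'cc' -> MATCH
  Position 10: 'cb' -> no
  Position 11: 'ba' -> no
  Position 12: 'aa' -> no
  Position 13: 'ab' -> no
Total matches: 3

3


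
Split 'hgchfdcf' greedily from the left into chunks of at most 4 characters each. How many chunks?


'hgchfdcf' has 8 characters.
Chunking with max size 4:
  Chunk 1: 'hgch' (positions 0-3)
  Chunk 2: 'fdcf' (positions 4-7)
Total chunks: ceil(8 / 4) = 2

2


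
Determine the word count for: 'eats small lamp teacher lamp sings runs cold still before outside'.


Counting words by splitting on spaces:
  Word 1: 'eats'
  Word 2: 'small'
  Word 3: 'lamp'
  Word 4: 'teacher'
  Word 5: 'lamp'
  Word 6: 'sings'
  Word 7: 'runs'
  Word 8: 'cold'
  Word 9: 'still'
  Word 10: 'before'
  Word 11: 'outside'
Total words: 11

11


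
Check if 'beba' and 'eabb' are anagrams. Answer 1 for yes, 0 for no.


Sort characters of 'beba': 'abbe'
Sort characters of 'eabb': 'abbe'
Sorted forms match -> they ARE anagrams
Result: 1

1


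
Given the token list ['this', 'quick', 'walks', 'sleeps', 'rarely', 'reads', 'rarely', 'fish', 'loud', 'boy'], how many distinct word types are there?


Listing all tokens and tracking unique types:
  Token 1: 'this' -> NEW (unique so far: 1)
  Token 2: 'quick' -> NEW (unique so far: 2)
  Token 3: 'walks' -> NEW (unique so far: 3)
  Token 4: 'sleeps' -> NEW (unique so far: 4)
  Token 5: 'rarely' -> NEW (unique so far: 5)
  Token 6: 'reads' -> NEW (unique so far: 6)
  Token 7: 'rarely' -> duplicate (unique so far: 6)
  Token 8: 'fish' -> NEW (unique so far: 7)
  Token 9: 'loud' -> NEW (unique so far: 8)
  Token 10: 'boy' -> NEW (unique so far: 9)
Unique types: ('boy', 'fish', 'loud', 'quick', 'rarely', 'reads', 'sleeps', 'this', 'walks')
Vocabulary size: 9

9


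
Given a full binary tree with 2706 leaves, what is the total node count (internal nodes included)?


Leaf nodes (terminals): 2706
Internal nodes = n - 1 = 2706 - 1 = 2705
Total = leaves + internal = 2706 + 2705 = 5411

5411


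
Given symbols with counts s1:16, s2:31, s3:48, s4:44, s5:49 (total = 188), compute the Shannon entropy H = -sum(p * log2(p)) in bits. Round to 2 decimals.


Computing entropy H = -sum(p_i * log2(p_i)):
  s1: p = 16/188 = 0.0851, -p*log2(p) = 0.3025
  s2: p = 31/188 = 0.1649, -p*log2(p) = 0.4288
  s3: p = 48/188 = 0.2553, -p*log2(p) = 0.5029
  s4: p = 44/188 = 0.2340, -p*log2(p) = 0.4904
  s5: p = 49/188 = 0.2606, -p*log2(p) = 0.5056
H = sum of terms = 2.2302
Rounded to 2 decimals: 2.23

2.23


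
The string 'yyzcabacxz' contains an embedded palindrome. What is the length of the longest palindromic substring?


Scanning 'yyzcabacxz' for palindromic substrings.
Substring at positions 3-7: 'cabac'.
Check: reverse('cabac') = 'cabac' -> palindrome confirmed.
Neighbouring characters ('z' / 'x') break symmetry, so it cannot extend further.
No longer palindromic substring exists; longest length = 5

5


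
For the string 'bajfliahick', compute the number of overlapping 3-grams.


String 'bajfliahick' has length L = 11.
Number of overlapping n-grams = L - n + 1
Substituting: 11 - 3 + 1 = 9

9


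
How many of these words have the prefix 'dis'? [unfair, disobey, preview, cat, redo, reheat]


Checking each word for prefix 'dis':
  'unfair' -> no (count: 0)
  'disobey' -> YES, starts with 'dis' (count: 1)
  'preview' -> no (count: 1)
  'cat' -> no (count: 1)
  'redo' -> no (count: 1)
  'reheat' -> no (count: 1)
Total with prefix 'dis': 1

1


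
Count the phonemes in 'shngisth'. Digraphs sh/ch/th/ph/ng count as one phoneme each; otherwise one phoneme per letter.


Parsing 'shngisth' greedily, digraphs first:
  'sh' -> digraph (1 consonant phoneme) (phonemes so far: 1)
  'ng' -> digraph (1 consonant phoneme) (phonemes so far: 2)
  'i' -> vowel phoneme (phonemes so far: 3)
  's' -> consonant phoneme (phonemes so far: 4)
  'th' -> digraph (1 consonant phoneme) (phonemes so far: 5)
Total phonemes: 5

5


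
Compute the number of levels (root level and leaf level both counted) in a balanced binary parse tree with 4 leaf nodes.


In a balanced binary tree with n leaves the deepest leaf is ceil(log2(n)) edges below the root,
so counting node levels inclusive of root and leaves gives ceil(log2(n)) + 1 levels.
log2(4) = 2.0000
ceil(2.0000) = 2
levels = 2 + 1 = 3

3


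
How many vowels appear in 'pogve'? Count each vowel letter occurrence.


Scanning each character of 'pogve':
  Position 1: 'p' -> consonant (running count: 0)
  Position 2: 'o' -> vowel (running count: 1)
  Position 3: 'g' -> consonant (running count: 1)
  Position 4: 'v' -> consonant (running count: 1)
  Position 5: 'e' -> vowel (running count: 2)
Total vowels: 2

2


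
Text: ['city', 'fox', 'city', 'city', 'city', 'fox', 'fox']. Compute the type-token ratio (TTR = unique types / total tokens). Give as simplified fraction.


Tokens: 7
Unique types: ('city', 'fox') = 2
TTR = 2/7
Already in lowest terms.

2/7


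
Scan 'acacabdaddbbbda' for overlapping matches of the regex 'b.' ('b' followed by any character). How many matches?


Pattern: b. means 'b' followed by any character.
Scanning 'acacabdaddbbbda' position-by-position:
  Pos 0: window 'ac' -> no
  Pos 1: window 'ca' -> no
  Pos 2: window 'ac' -> no
  Pos 3: window 'ca' -> no
  Pos 4: window 'ab' -> no
  Pos 5: window 'bd' -> MATCH
  Pos 6: window 'da' -> no
  Pos 7: window 'ad' -> no
  Pos 8: window 'dd' -> no
  Pos 9: window 'db' -> no
  Pos 10: window 'bb' -> MATCH
  Pos 11: window 'bb' -> MATCH
  Pos 12: window 'bd' -> MATCH
  Pos 13: window 'da' -> no
  Pos 14: window 'a' -> no
Total matches: 4

4


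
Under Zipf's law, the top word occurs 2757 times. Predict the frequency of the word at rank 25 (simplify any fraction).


Zipf's law: freq(rank) = f1 / rank
f1 = 2757, rank = 25
freq = 2757 / 25
GCD(2757, 25) = 1
Simplified: 2757/25

2757/25


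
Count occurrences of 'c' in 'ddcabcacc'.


Scanning 'ddcabcacc' for 'c':
  Position 2: 'c' -> MATCH (count: 1)
  Position 5: 'c' -> MATCH (count: 2)
  Position 7: 'c' -> MATCH (count: 3)
  Position 8: 'c' -> MATCH (count: 4)
Total occurrences of 'c': 4

4


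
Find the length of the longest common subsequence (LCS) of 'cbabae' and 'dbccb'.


DP table for LCS of 'cbabae' and 'dbccb':
       d  b  c  c  b
    0  0  0  0  0  0
  c 0  0  0  1  1  1
  b 0  0  1  1  1  2
  a 0  0  1  1  1  2
  b 0  0  1  1  1  2
  a 0  0  1  1  1  2
  e 0  0  1  1  1  2
LCS: 'cb'
LCS length = 2

2


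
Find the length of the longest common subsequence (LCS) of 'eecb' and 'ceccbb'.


DP table for LCS of 'eecb' and 'ceccbb':
       c  e  c  c  b  b
    0  0  0  0  0  0  0
  e 0  0  1  1  1  1  1
  e 0  0  1  1  1  1  1
  c 0  1  1  2  2  2  2
  b 0  1  1  2  2  3  3
LCS: 'ecb'
LCS length = 3

3


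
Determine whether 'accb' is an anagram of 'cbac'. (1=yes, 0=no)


Sort characters of 'accb': 'abcc'
Sort characters of 'cbac': 'abcc'
Sorted forms match -> they ARE anagrams
Result: 1

1


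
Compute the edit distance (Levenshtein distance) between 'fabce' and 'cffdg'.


Building DP table for s1='fabce' (len 5) and s2='cffdg' (len 5):
       c  f  f  d  g
    0  1  2  3  4  5
  f 1  1  1  2  3  4
  a 2  2  2  2  3  4
  b 3  3  3  3  3  4
  c 4  3  4  4  4  4
  e 5  4  4  5  5  5
Edit distance = dp[5][5] = 5

5


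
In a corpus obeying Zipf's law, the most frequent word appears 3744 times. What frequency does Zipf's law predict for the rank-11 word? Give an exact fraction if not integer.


Zipf's law: freq(rank) = f1 / rank
f1 = 3744, rank = 11
freq = 3744 / 11
GCD(3744, 11) = 1
Simplified: 3744/11

3744/11


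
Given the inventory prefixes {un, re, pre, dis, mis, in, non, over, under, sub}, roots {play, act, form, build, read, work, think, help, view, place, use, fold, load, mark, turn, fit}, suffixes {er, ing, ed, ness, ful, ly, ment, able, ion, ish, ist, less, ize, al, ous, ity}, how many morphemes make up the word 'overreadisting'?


Segmenting 'overreadisting' against the inventory:
  'over' -> prefix (morpheme 1)
  'read' -> root (morpheme 2)
  'ist' -> suffix (morpheme 3)
  'ing' -> suffix (morpheme 4)
Total morphemes: 4

4


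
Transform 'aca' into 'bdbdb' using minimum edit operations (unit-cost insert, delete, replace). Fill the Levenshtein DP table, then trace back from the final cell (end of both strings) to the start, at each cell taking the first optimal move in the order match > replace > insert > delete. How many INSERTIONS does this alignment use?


Edit distance = 5. Backtracking from cell (3, 5) with preference match > replace > insert > delete,
then listing the resulting alignment 'aca' -> 'bdbdb' left to right:
  Step 1: insert 'b' [insertion #1]
  Step 2: insert 'd' [insertion #2]
  Step 3: replace a->b
  Step 4: replace c->d
  Step 5: replace a->b
Total insertions: 2

2


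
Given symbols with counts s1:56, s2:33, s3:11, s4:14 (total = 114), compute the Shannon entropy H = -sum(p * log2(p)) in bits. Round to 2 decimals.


Computing entropy H = -sum(p_i * log2(p_i)):
  s1: p = 56/114 = 0.4912, -p*log2(p) = 0.5038
  s2: p = 33/114 = 0.2895, -p*log2(p) = 0.5177
  s3: p = 11/114 = 0.0965, -p*log2(p) = 0.3255
  s4: p = 14/114 = 0.1228, -p*log2(p) = 0.3716
H = sum of terms = 1.7186
Rounded to 2 decimals: 1.72

1.72


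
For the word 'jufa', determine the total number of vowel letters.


Scanning each character of 'jufa':
  Position 1: 'j' -> consonant (running count: 0)
  Position 2: 'u' -> vowel (running count: 1)
  Position 3: 'f' -> consonant (running count: 1)
  Position 4: 'a' -> vowel (running count: 2)
Total vowels: 2

2


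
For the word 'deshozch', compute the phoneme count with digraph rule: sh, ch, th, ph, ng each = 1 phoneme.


Parsing 'deshozch' greedily, digraphs first:
  'd' -> consonant phoneme (phonemes so far: 1)
  'e' -> vowel phoneme (phonemes so far: 2)
  'sh' -> digraph (1 consonant phoneme) (phonemes so far: 3)
  'o' -> vowel phoneme (phonemes so far: 4)
  'z' -> consonant phoneme (phonemes so far: 5)
  'ch' -> digraph (1 consonant phoneme) (phonemes so far: 6)
Total phonemes: 6

6


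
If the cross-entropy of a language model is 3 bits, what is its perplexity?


Perplexity formula: PP = 2^H
H = 3
PP = 2^3
Steps: 2^1 = 2, 2^2 = 4, 2^3 = 8
PP = 8

8


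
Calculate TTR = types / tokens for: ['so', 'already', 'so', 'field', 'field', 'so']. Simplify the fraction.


Tokens: 6
Unique types: ('already', 'field', 'so') = 3
TTR = 3/6
Simplify: divide both by 3 -> 1/2
TTR = 1/2

1/2


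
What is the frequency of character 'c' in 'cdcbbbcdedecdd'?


Scanning 'cdcbbbcdedecdd' for 'c':
  Position 0: 'c' -> MATCH (count: 1)
  Position 2: 'c' -> MATCH (count: 2)
  Position 6: 'c' -> MATCH (count: 3)
  Position 11: 'c' -> MATCH (count: 4)
Total occurrences of 'c': 4

4


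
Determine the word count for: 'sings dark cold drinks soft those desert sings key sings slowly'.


Counting words by splitting on spaces:
  Word 1: 'sings'
  Word 2: 'dark'
  Word 3: 'cold'
  Word 4: 'drinks'
  Word 5: 'soft'
  Word 6: 'those'
  Word 7: 'desert'
  Word 8: 'sings'
  Word 9: 'key'
  Word 10: 'sings'
  Word 11: 'slowly'
Total words: 11

11


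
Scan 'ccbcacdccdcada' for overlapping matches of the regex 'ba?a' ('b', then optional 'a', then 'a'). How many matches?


Pattern: ba?a means 'b', then optional 'a', then 'a'.
Scanning 'ccbcacdccdcada' position-by-position:
  Pos 0: window 'ccb' -> no
  Pos 1: window 'cbc' -> no
  Pos 2: window 'bca' -> no
  Pos 3: window 'cac' -> no
  Pos 4: window 'acd' -> no
  Pos 5: window 'cdc' -> no
  Pos 6: window 'dcc' -> no
  Pos 7: window 'ccd' -> no
  Pos 8: window 'cdc' -> no
  Pos 9: window 'dca' -> no
  Pos 10: window 'cad' -> no
  Pos 11: window 'ada' -> no
  Pos 12: window 'da' -> no
  Pos 13: window 'a' -> no
Total matches: 0

0


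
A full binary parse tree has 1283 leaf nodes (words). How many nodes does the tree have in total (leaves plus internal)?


Leaf nodes (terminals): 1283
Internal nodes = n - 1 = 1283 - 1 = 1282
Total = leaves + internal = 1283 + 1282 = 2565

2565


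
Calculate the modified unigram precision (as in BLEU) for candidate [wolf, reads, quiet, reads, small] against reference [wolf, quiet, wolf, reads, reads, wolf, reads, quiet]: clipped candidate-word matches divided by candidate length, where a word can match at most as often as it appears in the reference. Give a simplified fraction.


Reference word counts: {'quiet': 2, 'reads': 3, 'wolf': 3}
Checking each candidate word (with clipping):
  'wolf' -> in reference (ref count 3, used 1/3) -> match (matches: 1)
  'reads' -> in reference (ref count 3, used 1/3) -> match (matches: 2)
  'quiet' -> in reference (ref count 2, used 1/2) -> match (matches: 3)
  'reads' -> in reference (ref count 3, used 2/3) -> match (matches: 4)
  'small' -> not in reference -> no match (matches: 4)
Clipped matches: 4, Candidate length: 5
Precision = 4/5

4/5


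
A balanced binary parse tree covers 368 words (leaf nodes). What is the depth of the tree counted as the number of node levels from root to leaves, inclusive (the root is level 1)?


In a balanced binary tree with n leaves the deepest leaf is ceil(log2(n)) edges below the root,
so counting node levels inclusive of root and leaves gives ceil(log2(n)) + 1 levels.
log2(368) = 8.5236
ceil(8.5236) = 9
levels = 9 + 1 = 10

10


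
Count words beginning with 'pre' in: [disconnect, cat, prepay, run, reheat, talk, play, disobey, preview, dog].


Checking each word for prefix 'pre':
  'disconnect' -> no (count: 0)
  'cat' -> no (count: 0)
  'prepay' -> YES, starts with 'pre' (count: 1)
  'run' -> no (count: 1)
  'reheat' -> no (count: 1)
  'talk' -> no (count: 1)
  'play' -> no (count: 1)
  'disobey' -> no (count: 1)
  'preview' -> YES, starts with 'pre' (count: 2)
  'dog' -> no (count: 2)
Total with prefix 'pre': 2

2


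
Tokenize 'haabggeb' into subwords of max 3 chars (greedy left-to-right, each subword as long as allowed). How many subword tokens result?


'haabggeb' has 8 characters.
Chunking with max size 3:
  Chunk 1: 'haa' (positions 0-2)
  Chunk 2: 'bgg' (positions 3-5)
  Chunk 3: 'eb' (positions 6-7)
Total chunks: ceil(8 / 3) = 3

3


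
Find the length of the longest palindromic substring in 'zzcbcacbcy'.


Scanning 'zzcbcacbcy' for palindromic substrings.
Substring at positions 2-8: 'cbcacbc'.
Check: reverse('cbcacbc') = 'cbcacbc' -> palindrome confirmed.
Neighbouring characters ('z' / 'y') break symmetry, so it cannot extend further.
No longer palindromic substring exists; longest length = 7

7


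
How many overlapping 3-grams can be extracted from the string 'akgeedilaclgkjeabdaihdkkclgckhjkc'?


String 'akgeedilaclgkjeabdaihdkkclgckhjkc' has length L = 33.
Number of overlapping n-grams = L - n + 1
Substituting: 33 - 3 + 1 = 31

31


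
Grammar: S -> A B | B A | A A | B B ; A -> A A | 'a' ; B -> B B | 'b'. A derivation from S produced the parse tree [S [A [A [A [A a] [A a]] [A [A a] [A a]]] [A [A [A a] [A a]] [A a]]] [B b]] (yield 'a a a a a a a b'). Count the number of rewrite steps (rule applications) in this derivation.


Every bracketed nonterminal node [X ...] in the tree is produced by exactly one rule application.
Reading the tree off as a leftmost derivation:
  Step 1: S  =>  A B   (applied S -> A B)
  Step 2: A B  =>  A A B   (applied A -> A A)
  Step 3: A A B  =>  A A A B   (applied A -> A A)
  Step 4: A A A B  =>  A A A A B   (applied A -> A A)
  Step 5: A A A A B  =>  a A A A B   (applied A -> a)
  Step 6: a A A A B  =>  a a A A B   (applied A -> a)
  Step 7: a a A A B  =>  a a A A A B   (applied A -> A A)
  Step 8: a a A A A B  =>  a a a A A B   (applied A -> a)
  Step 9: a a a A A B  =>  a a a a A B   (applied A -> a)
  Step 10: a a a a A B  =>  a a a a A A B   (applied A -> A A)
  Step 11: a a a a A A B  =>  a a a a A A A B   (applied A -> A A)
  Step 12: a a a a A A A B  =>  a a a a a A A B   (applied A -> a)
  Step 13: a a a a a A A B  =>  a a a a a a A B   (applied A -> a)
  Step 14: a a a a a a A B  =>  a a a a a a a B   (applied A -> a)
  Step 15: a a a a a a a B  =>  a a a a a a a b   (applied B -> b)
Final yield: a a a a a a a b
Total rewrite steps: 15

15


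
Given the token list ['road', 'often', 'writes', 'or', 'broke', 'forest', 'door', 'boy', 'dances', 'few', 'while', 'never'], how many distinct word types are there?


Listing all tokens and tracking unique types:
  Token 1: 'road' -> NEW (unique so far: 1)
  Token 2: 'often' -> NEW (unique so far: 2)
  Token 3: 'writes' -> NEW (unique so far: 3)
  Token 4: 'or' -> NEW (unique so far: 4)
  Token 5: 'broke' -> NEW (unique so far: 5)
  Token 6: 'forest' -> NEW (unique so far: 6)
  Token 7: 'door' -> NEW (unique so far: 7)
  Token 8: 'boy' -> NEW (unique so far: 8)
  Token 9: 'dances' -> NEW (unique so far: 9)
  Token 10: 'few' -> NEW (unique so far: 10)
  Token 11: 'while' -> NEW (unique so far: 11)
  Token 12: 'never' -> NEW (unique so far: 12)
Unique types: ('boy', 'broke', 'dances', 'door', 'few', 'forest', 'never', 'often', 'or', 'road', 'while', 'writes')
Vocabulary size: 12

12


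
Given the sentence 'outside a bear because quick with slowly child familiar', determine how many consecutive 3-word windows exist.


Word trigrams from [9] words:
  Trigram 1: (outside a bear)
  Trigram 2: (a bear because)
  Trigram 3: (bear because quick)
  Trigram 4: (because quick with)
  Trigram 5: (quick with slowly)
  Trigram 6: (with slowly child)
  Trigram 7: (slowly child familiar)
Total word trigrams: 9 - 2 = 7

7


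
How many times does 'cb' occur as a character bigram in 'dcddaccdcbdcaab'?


Scanning 'dcddaccdcbdcaab' for bigram 'cb':
  Position 0: 'dc' -> no
  Position 1: 'cd' -> no
  Position 2: 'dd' -> no
  Position 3: 'da' -> no
  Position 4: 'ac' -> no
  Position 5: 'cc' -> no
  Position 6: 'cd' -> no
  Position 7: 'dc' -> no
  Position 8: 'cb' -> MATCH
  Position 9: 'bd' -> no
  Position 10: 'dc' -> no
  Position 11: 'ca' -> no
  Position 12: 'aa' -> no
  Position 13: 'ab' -> no
Total matches: 1

1


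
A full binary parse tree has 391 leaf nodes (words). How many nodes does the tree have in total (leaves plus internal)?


Leaf nodes (terminals): 391
Internal nodes = n - 1 = 391 - 1 = 390
Total = leaves + internal = 391 + 390 = 781

781


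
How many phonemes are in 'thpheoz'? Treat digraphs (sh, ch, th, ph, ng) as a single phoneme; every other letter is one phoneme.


Parsing 'thpheoz' greedily, digraphs first:
  'th' -> digraph (1 consonant phoneme) (phonemes so far: 1)
  'ph' -> digraph (1 consonant phoneme) (phonemes so far: 2)
  'e' -> vowel phoneme (phonemes so far: 3)
  'o' -> vowel phoneme (phonemes so far: 4)
  'z' -> consonant phoneme (phonemes so far: 5)
Total phonemes: 5

5


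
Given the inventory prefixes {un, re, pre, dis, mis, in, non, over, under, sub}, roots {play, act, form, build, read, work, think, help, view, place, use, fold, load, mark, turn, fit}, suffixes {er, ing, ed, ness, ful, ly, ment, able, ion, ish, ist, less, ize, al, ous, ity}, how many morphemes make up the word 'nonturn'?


Segmenting 'nonturn' against the inventory:
  'non' -> prefix (morpheme 1)
  'turn' -> root (morpheme 2)
Total morphemes: 2

2


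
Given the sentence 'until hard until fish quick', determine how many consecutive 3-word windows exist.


Word trigrams from [5] words:
  Trigram 1: (until hard until)
  Trigram 2: (hard until fish)
  Trigram 3: (until fish quick)
Total word trigrams: 5 - 2 = 3

3


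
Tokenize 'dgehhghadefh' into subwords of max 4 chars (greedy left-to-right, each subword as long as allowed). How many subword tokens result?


'dgehhghadefh' has 12 characters.
Chunking with max size 4:
  Chunk 1: 'dgeh' (positions 0-3)
  Chunk 2: 'hgha' (positions 4-7)
  Chunk 3: 'defh' (positions 8-11)
Total chunks: ceil(12 / 4) = 3

3


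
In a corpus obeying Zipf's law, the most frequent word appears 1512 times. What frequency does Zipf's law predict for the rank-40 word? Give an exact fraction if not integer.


Zipf's law: freq(rank) = f1 / rank
f1 = 1512, rank = 40
freq = 1512 / 40
GCD(1512, 40) = 8
Simplified: 189/5

189/5


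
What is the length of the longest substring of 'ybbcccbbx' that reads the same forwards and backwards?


Scanning 'ybbcccbbx' for palindromic substrings.
Substring at positions 1-7: 'bbcccbb'.
Check: reverse('bbcccbb') = 'bbcccbb' -> palindrome confirmed.
Neighbouring characters ('y' / 'x') break symmetry, so it cannot extend further.
No longer palindromic substring exists; longest length = 7

7


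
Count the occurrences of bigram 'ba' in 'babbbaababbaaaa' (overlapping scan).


Scanning 'babbbaababbaaaa' for bigram 'ba':
  Position 0: 'ba' -> MATCH
  Position 1: 'ab' -> no
  Position 2: 'bb' -> no
  Position 3: 'bb' -> no
  Position 4: 'ba' -> MATCH
  Position 5: 'aa' -> no
  Position 6: 'ab' -> no
  Position 7: 'ba' -> MATCH
  Position 8: 'ab' -> no
  Position 9: 'bb' -> no
  Position 10: 'ba' -> MATCH
  Position 11: 'aa' -> no
  Position 12: 'aa' -> no
  Position 13: 'aa' -> no
Total matches: 4

4


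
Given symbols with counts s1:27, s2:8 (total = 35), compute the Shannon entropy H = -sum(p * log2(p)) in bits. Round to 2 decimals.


Computing entropy H = -sum(p_i * log2(p_i)):
  s1: p = 27/35 = 0.7714, -p*log2(p) = 0.2888
  s2: p = 8/35 = 0.2286, -p*log2(p) = 0.4867
H = sum of terms = 0.7755
Rounded to 2 decimals: 0.78

0.78


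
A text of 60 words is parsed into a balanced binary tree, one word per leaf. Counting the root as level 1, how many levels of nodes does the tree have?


In a balanced binary tree with n leaves the deepest leaf is ceil(log2(n)) edges below the root,
so counting node levels inclusive of root and leaves gives ceil(log2(n)) + 1 levels.
log2(60) = 5.9069
ceil(5.9069) = 6
levels = 6 + 1 = 7

7


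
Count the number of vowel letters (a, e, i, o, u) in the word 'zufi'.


Scanning each character of 'zufi':
  Position 1: 'z' -> consonant (running count: 0)
  Position 2: 'u' -> vowel (running count: 1)
  Position 3: 'f' -> consonant (running count: 1)
  Position 4: 'i' -> vowel (running count: 2)
Total vowels: 2

2


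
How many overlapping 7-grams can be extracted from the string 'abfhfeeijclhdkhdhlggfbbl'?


String 'abfhfeeijclhdkhdhlggfbbl' has length L = 24.
Number of overlapping n-grams = L - n + 1
Substituting: 24 - 7 + 1 = 18

18


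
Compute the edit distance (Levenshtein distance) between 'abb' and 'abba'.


Building DP table for s1='abb' (len 3) and s2='abba' (len 4):
       a  b  b  a
    0  1  2  3  4
  a 1  0  1  2  3
  b 2  1  0  1  2
  b 3  2  1  0  1
Edit distance = dp[3][4] = 1

1


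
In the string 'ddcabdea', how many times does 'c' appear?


Scanning 'ddcabdea' for 'c':
  Position 2: 'c' -> MATCH (count: 1)
Total occurrences of 'c': 1

1


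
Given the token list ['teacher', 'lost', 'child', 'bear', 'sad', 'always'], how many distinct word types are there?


Listing all tokens and tracking unique types:
  Token 1: 'teacher' -> NEW (unique so far: 1)
  Token 2: 'lost' -> NEW (unique so far: 2)
  Token 3: 'child' -> NEW (unique so far: 3)
  Token 4: 'bear' -> NEW (unique so far: 4)
  Token 5: 'sad' -> NEW (unique so far: 5)
  Token 6: 'always' -> NEW (unique so far: 6)
Unique types: ('always', 'bear', 'child', 'lost', 'sad', 'teacher')
Vocabulary size: 6

6


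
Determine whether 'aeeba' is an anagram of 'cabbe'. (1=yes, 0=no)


Sort characters of 'aeeba': 'aabee'
Sort characters of 'cabbe': 'abbce'
Sorted forms differ -> they are NOT anagrams
Result: 0

0


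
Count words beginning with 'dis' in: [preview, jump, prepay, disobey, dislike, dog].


Checking each word for prefix 'dis':
  'preview' -> no (count: 0)
  'jump' -> no (count: 0)
  'prepay' -> no (count: 0)
  'disobey' -> YES, starts with 'dis' (count: 1)
  'dislike' -> YES, starts with 'dis' (count: 2)
  'dog' -> no (count: 2)
Total with prefix 'dis': 2

2


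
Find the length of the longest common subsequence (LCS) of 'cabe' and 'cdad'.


DP table for LCS of 'cabe' and 'cdad':
       c  d  a  d
    0  0  0  0  0
  c 0  1  1  1  1
  a 0  1  1  2  2
  b 0  1  1  2  2
  e 0  1  1  2  2
LCS: 'ca'
LCS length = 2

2


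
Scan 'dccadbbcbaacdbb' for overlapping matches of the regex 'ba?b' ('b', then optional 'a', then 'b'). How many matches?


Pattern: ba?b means 'b', then optional 'a', then 'b'.
Scanning 'dccadbbcbaacdbb' position-by-position:
  Pos 0: window 'dcc' -> no
  Pos 1: window 'cca' -> no
  Pos 2: window 'cad' -> no
  Pos 3: window 'adb' -> no
  Pos 4: window 'dbb' -> no
  Pos 5: window 'bbc' -> MATCH
  Pos 6: window 'bcb' -> no
  Pos 7: window 'cba' -> no
  Pos 8: window 'baa' -> no
  Pos 9: window 'aac' -> no
  Pos 10: window 'acd' -> no
  Pos 11: window 'cdb' -> no
  Pos 12: window 'dbb' -> no
  Pos 13: window 'bb' -> MATCH
  Pos 14: window 'b' -> no
Total matches: 2

2


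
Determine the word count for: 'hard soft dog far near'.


Counting words by splitting on spaces:
  Word 1: 'hard'
  Word 2: 'soft'
  Word 3: 'dog'
  Word 4: 'far'
  Word 5: 'near'
Total words: 5

5


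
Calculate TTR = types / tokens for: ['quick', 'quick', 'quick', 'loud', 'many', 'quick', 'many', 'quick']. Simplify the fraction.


Tokens: 8
Unique types: ('loud', 'many', 'quick') = 3
TTR = 3/8
Already in lowest terms.

3/8


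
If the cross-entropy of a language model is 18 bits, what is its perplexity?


Perplexity formula: PP = 2^H
H = 18
PP = 2^18
PP = 2^18 = 262144

262144


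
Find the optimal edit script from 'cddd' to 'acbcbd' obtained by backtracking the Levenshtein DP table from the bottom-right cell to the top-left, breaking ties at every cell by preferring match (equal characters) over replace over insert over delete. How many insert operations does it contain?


Edit distance = 4. Backtracking from cell (4, 6) with preference match > replace > insert > delete,
then listing the resulting alignment 'cddd' -> 'acbcbd' left to right:
  Step 1: insert 'a' [insertion #1]
  Step 2: keep 'c'
  Step 3: insert 'b' [insertion #2]
  Step 4: replace d->c
  Step 5: replace d->b
  Step 6: keep 'd'
Total insertions: 2

2


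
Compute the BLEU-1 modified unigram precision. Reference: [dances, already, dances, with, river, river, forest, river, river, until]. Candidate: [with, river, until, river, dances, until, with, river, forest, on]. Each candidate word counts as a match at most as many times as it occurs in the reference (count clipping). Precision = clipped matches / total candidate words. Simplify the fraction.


Reference word counts: {'already': 1, 'dances': 2, 'forest': 1, 'river': 4, 'until': 1, 'with': 1}
Checking each candidate word (with clipping):
  'with' -> in reference (ref count 1, used 1/1) -> match (matches: 1)
  'river' -> in reference (ref count 4, used 1/4) -> match (matches: 2)
  'until' -> in reference (ref count 1, used 1/1) -> match (matches: 3)
  'river' -> in reference (ref count 4, used 2/4) -> match (matches: 4)
  'dances' -> in reference (ref count 2, used 1/2) -> match (matches: 5)
  'until' -> ref count 1 already used up (1/1) -> clipped, no match (matches: 5)
  'with' -> ref count 1 already used up (1/1) -> clipped, no match (matches: 5)
  'river' -> in reference (ref count 4, used 3/4) -> match (matches: 6)
  'forest' -> in reference (ref count 1, used 1/1) -> match (matches: 7)
  'on' -> not in reference -> no match (matches: 7)
Clipped matches: 7, Candidate length: 10
Precision = 7/10

7/10


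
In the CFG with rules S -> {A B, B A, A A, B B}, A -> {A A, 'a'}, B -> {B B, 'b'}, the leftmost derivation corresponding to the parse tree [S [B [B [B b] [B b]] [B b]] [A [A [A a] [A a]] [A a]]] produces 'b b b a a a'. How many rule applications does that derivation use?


Every bracketed nonterminal node [X ...] in the tree is produced by exactly one rule application.
Reading the tree off as a leftmost derivation:
  Step 1: S  =>  B A   (applied S -> B A)
  Step 2: B A  =>  B B A   (applied B -> B B)
  Step 3: B B A  =>  B B B A   (applied B -> B B)
  Step 4: B B B A  =>  b B B A   (applied B -> b)
  Step 5: b B B A  =>  b b B A   (applied B -> b)
  Step 6: b b B A  =>  b b b A   (applied B -> b)
  Step 7: b b b A  =>  b b b A A   (applied A -> A A)
  Step 8: b b b A A  =>  b b b A A A   (applied A -> A A)
  Step 9: b b b A A A  =>  b b b a A A   (applied A -> a)
  Step 10: b b b a A A  =>  b b b a a A   (applied A -> a)
  Step 11: b b b a a A  =>  b b b a a a   (applied A -> a)
Final yield: b b b a a a
Total rewrite steps: 11

11


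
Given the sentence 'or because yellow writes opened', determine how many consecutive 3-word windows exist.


Word trigrams from [5] words:
  Trigram 1: (or because yellow)
  Trigram 2: (because yellow writes)
  Trigram 3: (yellow writes opened)
Total word trigrams: 5 - 2 = 3

3


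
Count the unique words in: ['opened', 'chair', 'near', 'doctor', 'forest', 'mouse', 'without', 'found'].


Listing all tokens and tracking unique types:
  Token 1: 'opened' -> NEW (unique so far: 1)
  Token 2: 'chair' -> NEW (unique so far: 2)
  Token 3: 'near' -> NEW (unique so far: 3)
  Token 4: 'doctor' -> NEW (unique so far: 4)
  Token 5: 'forest' -> NEW (unique so far: 5)
  Token 6: 'mouse' -> NEW (unique so far: 6)
  Token 7: 'without' -> NEW (unique so far: 7)
  Token 8: 'found' -> NEW (unique so far: 8)
Unique types: ('chair', 'doctor', 'forest', 'found', 'mouse', 'near', 'opened', 'without')
Vocabulary size: 8

8


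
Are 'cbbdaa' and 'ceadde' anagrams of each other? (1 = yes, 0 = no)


Sort characters of 'cbbdaa': 'aabbcd'
Sort characters of 'ceadde': 'acddee'
Sorted forms differ -> they are NOT anagrams
Result: 0

0


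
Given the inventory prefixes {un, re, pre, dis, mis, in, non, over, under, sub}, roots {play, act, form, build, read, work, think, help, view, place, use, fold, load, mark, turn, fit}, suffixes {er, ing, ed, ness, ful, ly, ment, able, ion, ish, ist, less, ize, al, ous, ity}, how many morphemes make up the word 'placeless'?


Segmenting 'placeless' against the inventory:
  'place' -> root (morpheme 1)
  'less' -> suffix (morpheme 2)
Total morphemes: 2

2


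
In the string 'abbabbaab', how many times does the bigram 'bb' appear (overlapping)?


Scanning 'abbabbaab' for bigram 'bb':
  Position 0: 'ab' -> no
  Position 1: 'bb' -> MATCH
  Position 2: 'ba' -> no
  Position 3: 'ab' -> no
  Position 4: 'bb' -> MATCH
  Position 5: 'ba' -> no
  Position 6: 'aa' -> no
  Position 7: 'ab' -> no
Total matches: 2

2


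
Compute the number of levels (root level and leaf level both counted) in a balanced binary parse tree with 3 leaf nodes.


In a balanced binary tree with n leaves the deepest leaf is ceil(log2(n)) edges below the root,
so counting node levels inclusive of root and leaves gives ceil(log2(n)) + 1 levels.
log2(3) = 1.5850
ceil(1.5850) = 2
levels = 2 + 1 = 3

3


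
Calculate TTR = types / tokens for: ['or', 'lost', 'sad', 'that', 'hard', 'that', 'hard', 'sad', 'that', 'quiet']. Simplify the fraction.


Tokens: 10
Unique types: ('hard', 'lost', 'or', 'quiet', 'sad', 'that') = 6
TTR = 6/10
Simplify: divide both by 2 -> 3/5
TTR = 3/5

3/5


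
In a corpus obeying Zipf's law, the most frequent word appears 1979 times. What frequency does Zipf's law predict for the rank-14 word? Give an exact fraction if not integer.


Zipf's law: freq(rank) = f1 / rank
f1 = 1979, rank = 14
freq = 1979 / 14
GCD(1979, 14) = 1
Simplified: 1979/14

1979/14


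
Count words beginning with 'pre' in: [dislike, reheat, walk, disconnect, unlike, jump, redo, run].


Checking each word for prefix 'pre':
  'dislike' -> no (count: 0)
  'reheat' -> no (count: 0)
  'walk' -> no (count: 0)
  'disconnect' -> no (count: 0)
  'unlike' -> no (count: 0)
  'jump' -> no (count: 0)
  'redo' -> no (count: 0)
  'run' -> no (count: 0)
Total with prefix 'pre': 0

0


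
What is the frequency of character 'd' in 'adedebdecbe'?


Scanning 'adedebdecbe' for 'd':
  Position 1: 'd' -> MATCH (count: 1)
  Position 3: 'd' -> MATCH (count: 2)
  Position 6: 'd' -> MATCH (count: 3)
Total occurrences of 'd': 3

3


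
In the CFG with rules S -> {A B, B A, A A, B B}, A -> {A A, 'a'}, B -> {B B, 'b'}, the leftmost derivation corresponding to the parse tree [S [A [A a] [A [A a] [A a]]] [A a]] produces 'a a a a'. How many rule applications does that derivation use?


Every bracketed nonterminal node [X ...] in the tree is produced by exactly one rule application.
Reading the tree off as a leftmost derivation:
  Step 1: S  =>  A A   (applied S -> A A)
  Step 2: A A  =>  A A A   (applied A -> A A)
  Step 3: A A A  =>  a A A   (applied A -> a)
  Step 4: a A A  =>  a A A A   (applied A -> A A)
  Step 5: a A A A  =>  a a A A   (applied A -> a)
  Step 6: a a A A  =>  a a a A   (applied A -> a)
  Step 7: a a a A  =>  a a a a   (applied A -> a)
Final yield: a a a a
Total rewrite steps: 7

7


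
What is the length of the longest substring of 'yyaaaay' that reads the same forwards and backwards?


Scanning 'yyaaaay' for palindromic substrings.
Substring at positions 1-6: 'yaaaay'.
Check: reverse('yaaaay') = 'yaaaay' -> palindrome confirmed.
Neighbouring characters ('y' / '-') break symmetry, so it cannot extend further.
No longer palindromic substring exists; longest length = 6

6


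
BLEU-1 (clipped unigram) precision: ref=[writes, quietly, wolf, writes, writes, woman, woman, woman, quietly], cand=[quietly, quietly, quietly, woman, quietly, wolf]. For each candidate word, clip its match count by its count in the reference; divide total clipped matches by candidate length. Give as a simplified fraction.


Reference word counts: {'quietly': 2, 'wolf': 1, 'woman': 3, 'writes': 3}
Checking each candidate word (with clipping):
  'quietly' -> in reference (ref count 2, used 1/2) -> match (matches: 1)
  'quietly' -> in reference (ref count 2, used 2/2) -> match (matches: 2)
  'quietly' -> ref count 2 already used up (2/2) -> clipped, no match (matches: 2)
  'woman' -> in reference (ref count 3, used 1/3) -> match (matches: 3)
  'quietly' -> ref count 2 already used up (2/2) -> clipped, no match (matches: 3)
  'wolf' -> in reference (ref count 1, used 1/1) -> match (matches: 4)
Clipped matches: 4, Candidate length: 6
Precision = 4/6 = 2/3

2/3


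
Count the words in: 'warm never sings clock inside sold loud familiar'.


Counting words by splitting on spaces:
  Word 1: 'warm'
  Word 2: 'never'
  Word 3: 'sings'
  Word 4: 'clock'
  Word 5: 'inside'
  Word 6: 'sold'
  Word 7: 'loud'
  Word 8: 'familiar'
Total words: 8

8


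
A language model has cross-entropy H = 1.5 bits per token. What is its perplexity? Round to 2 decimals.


Perplexity formula: PP = 2^H
H = 1.5
PP = 2^1.5
Decompose: 2^1.5 = 2^1 * 2^0.5 = 2^1 * sqrt(2)
2^1 = 2, sqrt(2) ~ 1.4142136
PP ~ 2 * 1.4142136 = 2.8284272
Rounded to 2 decimals: 2.83

2.83


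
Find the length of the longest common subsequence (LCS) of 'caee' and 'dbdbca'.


DP table for LCS of 'caee' and 'dbdbca':
       d  b  d  b  c  a
    0  0  0  0  0  0  0
  c 0  0  0  0  0  1  1
  a 0  0  0  0  0  1  2
  e 0  0  0  0  0  1  2
  e 0  0  0  0  0  1  2
LCS: 'ca'
LCS length = 2

2


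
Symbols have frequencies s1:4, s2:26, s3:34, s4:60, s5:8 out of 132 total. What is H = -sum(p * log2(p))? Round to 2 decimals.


Computing entropy H = -sum(p_i * log2(p_i)):
  s1: p = 4/132 = 0.0303, -p*log2(p) = 0.1529
  s2: p = 26/132 = 0.1970, -p*log2(p) = 0.4617
  s3: p = 34/132 = 0.2576, -p*log2(p) = 0.5041
  s4: p = 60/132 = 0.4545, -p*log2(p) = 0.5170
  s5: p = 8/132 = 0.0606, -p*log2(p) = 0.2451
H = sum of terms = 1.8808
Rounded to 2 decimals: 1.88

1.88


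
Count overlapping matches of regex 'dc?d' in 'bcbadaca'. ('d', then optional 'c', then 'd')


Pattern: dc?d means 'd', then optional 'c', then 'd'.
Scanning 'bcbadaca' position-by-position:
  Pos 0: window 'bcb' -> no
  Pos 1: window 'cba' -> no
  Pos 2: window 'bad' -> no
  Pos 3: window 'ada' -> no
  Pos 4: window 'dac' -> no
  Pos 5: window 'aca' -> no
  Pos 6: window 'ca' -> no
  Pos 7: window 'a' -> no
Total matches: 0

0


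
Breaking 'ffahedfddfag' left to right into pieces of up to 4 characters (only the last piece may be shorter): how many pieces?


'ffahedfddfag' has 12 characters.
Chunking with max size 4:
  Chunk 1: 'ffah' (positions 0-3)
  Chunk 2: 'edfd' (positions 4-7)
  Chunk 3: 'dfag' (positions 8-11)
Total chunks: ceil(12 / 4) = 3

3


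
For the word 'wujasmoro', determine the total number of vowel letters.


Scanning each character of 'wujasmoro':
  Position 1: 'w' -> consonant (running count: 0)
  Position 2: 'u' -> vowel (running count: 1)
  Position 3: 'j' -> consonant (running count: 1)
  Position 4: 'a' -> vowel (running count: 2)
  Position 5: 's' -> consonant (running count: 2)
  Position 6: 'm' -> consonant (running count: 2)
  Position 7: 'o' -> vowel (running count: 3)
  Position 8: 'r' -> consonant (running count: 3)
  Position 9: 'o' -> vowel (running count: 4)
Total vowels: 4

4


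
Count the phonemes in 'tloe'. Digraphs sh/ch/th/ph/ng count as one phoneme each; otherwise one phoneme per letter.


Parsing 'tloe' greedily, digraphs first:
  't' -> consonant phoneme (phonemes so far: 1)
  'l' -> consonant phoneme (phonemes so far: 2)
  'o' -> vowel phoneme (phonemes so far: 3)
  'e' -> vowel phoneme (phonemes so far: 4)
Total phonemes: 4

4


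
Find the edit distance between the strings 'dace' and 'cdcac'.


Building DP table for s1='dace' (len 4) and s2='cdcac' (len 5):
       c  d  c  a  c
    0  1  2  3  4  5
  d 1  1  1  2  3  4
  a 2  2  2  2  2  3
  c 3  2  3  2  3  2
  e 4  3  3  3  3  3
Edit distance = dp[4][5] = 3

3


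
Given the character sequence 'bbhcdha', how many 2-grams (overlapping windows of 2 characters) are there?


String 'bbhcdha' has length L = 7.
Number of overlapping n-grams = L - n + 1
Substituting: 7 - 2 + 1 = 6

6


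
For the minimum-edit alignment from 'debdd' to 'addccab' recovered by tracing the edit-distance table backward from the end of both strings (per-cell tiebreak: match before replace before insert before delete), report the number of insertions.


Edit distance = 6. Backtracking from cell (5, 7) with preference match > replace > insert > delete,
then listing the resulting alignment 'debdd' -> 'addccab' left to right:
  Step 1: insert 'a' [insertion #1]
  Step 2: insert 'd' [insertion #2]
  Step 3: keep 'd'
  Step 4: replace e->c
  Step 5: replace b->c
  Step 6: replace d->a
  Step 7: replace d->b
Total insertions: 2

2
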